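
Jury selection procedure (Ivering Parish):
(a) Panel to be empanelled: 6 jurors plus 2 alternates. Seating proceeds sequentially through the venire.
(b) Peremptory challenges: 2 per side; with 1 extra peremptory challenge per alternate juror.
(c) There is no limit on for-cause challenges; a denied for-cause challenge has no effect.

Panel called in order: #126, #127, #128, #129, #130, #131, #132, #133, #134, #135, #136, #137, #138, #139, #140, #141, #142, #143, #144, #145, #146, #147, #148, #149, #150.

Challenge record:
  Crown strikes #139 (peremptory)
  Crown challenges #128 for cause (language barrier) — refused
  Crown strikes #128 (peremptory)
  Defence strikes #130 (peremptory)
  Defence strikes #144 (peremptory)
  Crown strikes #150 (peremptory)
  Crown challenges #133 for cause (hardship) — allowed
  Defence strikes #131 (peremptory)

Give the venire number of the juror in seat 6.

Removed: #128, #130, #131, #133, #139, #144, #150.
Seating in order: seats 1–6 → #126, #127, #129, #132, #134, #135; alternates → #136, #137.
So seat 6 is #135.

135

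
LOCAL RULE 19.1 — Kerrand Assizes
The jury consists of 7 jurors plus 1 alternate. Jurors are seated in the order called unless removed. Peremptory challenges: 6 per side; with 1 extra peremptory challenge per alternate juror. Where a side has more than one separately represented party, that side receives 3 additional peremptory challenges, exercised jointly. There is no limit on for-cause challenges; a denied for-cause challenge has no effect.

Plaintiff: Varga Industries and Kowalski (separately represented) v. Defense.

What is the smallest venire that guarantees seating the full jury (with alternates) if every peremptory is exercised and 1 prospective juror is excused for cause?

26

Seats to fill: 7 + 1 alternates = 8.
Peremptories — Plaintiff: 6 + 1×1 + 3 = 10; Defense: 6 + 1×1 = 7; total 17.
For-cause removals: 1.
Minimum venire: 8 + 17 + 1 = 26.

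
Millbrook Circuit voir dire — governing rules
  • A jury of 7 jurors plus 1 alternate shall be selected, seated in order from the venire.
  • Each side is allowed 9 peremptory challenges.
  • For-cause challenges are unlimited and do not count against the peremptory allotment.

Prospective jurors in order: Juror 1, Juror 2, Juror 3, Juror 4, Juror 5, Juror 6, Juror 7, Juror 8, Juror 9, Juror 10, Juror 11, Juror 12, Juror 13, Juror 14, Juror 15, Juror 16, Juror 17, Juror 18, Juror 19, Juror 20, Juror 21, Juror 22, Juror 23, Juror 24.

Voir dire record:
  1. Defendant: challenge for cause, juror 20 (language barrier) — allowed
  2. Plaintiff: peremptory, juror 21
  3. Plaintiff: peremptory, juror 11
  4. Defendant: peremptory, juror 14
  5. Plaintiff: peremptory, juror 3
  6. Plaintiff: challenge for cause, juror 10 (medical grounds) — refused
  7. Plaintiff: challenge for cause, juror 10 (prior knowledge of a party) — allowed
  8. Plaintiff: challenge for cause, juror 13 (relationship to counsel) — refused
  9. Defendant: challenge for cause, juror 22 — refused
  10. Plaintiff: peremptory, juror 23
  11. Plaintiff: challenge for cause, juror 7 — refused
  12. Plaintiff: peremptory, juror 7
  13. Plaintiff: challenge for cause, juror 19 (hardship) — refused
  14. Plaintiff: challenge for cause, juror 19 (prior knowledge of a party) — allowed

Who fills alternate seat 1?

12

Removed: #3, #7, #10, #11, #14, #19, #20, #21, #23. (#13, #22 stay — for-cause denied.)
Seating in order: seats 1–7 → #1, #2, #4, #5, #6, #8, #9; alternates → #12.
So alternate 1 is #12.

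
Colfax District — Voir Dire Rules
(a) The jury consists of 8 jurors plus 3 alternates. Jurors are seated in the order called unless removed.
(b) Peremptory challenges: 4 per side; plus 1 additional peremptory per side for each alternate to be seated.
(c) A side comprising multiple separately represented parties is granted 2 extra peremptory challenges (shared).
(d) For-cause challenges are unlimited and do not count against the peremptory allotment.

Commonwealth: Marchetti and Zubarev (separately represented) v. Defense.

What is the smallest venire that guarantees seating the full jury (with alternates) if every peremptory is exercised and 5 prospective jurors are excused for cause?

Seats to fill: 8 + 3 alternates = 11.
Peremptories — Commonwealth: 4 + 1×3 + 2 = 9; Defense: 4 + 1×3 = 7; total 16.
For-cause removals: 5.
Minimum venire: 11 + 16 + 5 = 32.

32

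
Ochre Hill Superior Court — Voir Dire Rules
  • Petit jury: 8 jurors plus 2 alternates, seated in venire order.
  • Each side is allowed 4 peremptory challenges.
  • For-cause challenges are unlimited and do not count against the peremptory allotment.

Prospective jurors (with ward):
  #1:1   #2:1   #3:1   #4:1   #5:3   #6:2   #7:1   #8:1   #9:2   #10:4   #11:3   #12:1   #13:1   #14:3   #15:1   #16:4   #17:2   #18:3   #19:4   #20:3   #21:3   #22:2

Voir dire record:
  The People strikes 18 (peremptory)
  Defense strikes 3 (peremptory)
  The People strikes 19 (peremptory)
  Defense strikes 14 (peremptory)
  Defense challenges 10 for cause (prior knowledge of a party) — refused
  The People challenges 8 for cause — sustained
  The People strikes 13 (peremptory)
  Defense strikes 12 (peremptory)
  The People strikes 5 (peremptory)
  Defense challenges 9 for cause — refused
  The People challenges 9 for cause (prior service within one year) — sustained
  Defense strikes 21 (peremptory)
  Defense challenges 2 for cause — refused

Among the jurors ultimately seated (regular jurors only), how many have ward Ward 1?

5

Removed: #3, #5, #8, #9, #12, #13, #14, #18, #19, #21.
Seated jurors 1–8: #1, #2, #4, #6, #7, #10, #11, #15 (alternates #16, #17 not counted).
Of those, in Ward 1: #1, #2, #4, #7, #15 → 5.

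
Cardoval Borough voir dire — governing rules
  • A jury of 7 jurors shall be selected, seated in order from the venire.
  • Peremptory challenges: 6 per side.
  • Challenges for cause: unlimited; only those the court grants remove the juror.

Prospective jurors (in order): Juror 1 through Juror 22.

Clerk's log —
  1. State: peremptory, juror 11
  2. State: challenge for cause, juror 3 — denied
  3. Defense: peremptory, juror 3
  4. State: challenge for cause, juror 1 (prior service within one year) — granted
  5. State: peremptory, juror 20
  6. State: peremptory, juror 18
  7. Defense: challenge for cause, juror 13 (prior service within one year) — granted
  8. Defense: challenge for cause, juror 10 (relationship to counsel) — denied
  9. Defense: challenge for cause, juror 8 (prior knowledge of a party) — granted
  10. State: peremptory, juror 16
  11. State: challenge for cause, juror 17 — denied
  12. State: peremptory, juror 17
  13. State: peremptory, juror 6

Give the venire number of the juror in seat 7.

12

Removed: #1, #3, #6, #8, #11, #13, #16, #17, #18, #20. (#10 stays — for-cause denied.)
Filling seats in venire order through position 7: #2, #4, #5, #7, #9, #10, #12.
So seat 7 is #12.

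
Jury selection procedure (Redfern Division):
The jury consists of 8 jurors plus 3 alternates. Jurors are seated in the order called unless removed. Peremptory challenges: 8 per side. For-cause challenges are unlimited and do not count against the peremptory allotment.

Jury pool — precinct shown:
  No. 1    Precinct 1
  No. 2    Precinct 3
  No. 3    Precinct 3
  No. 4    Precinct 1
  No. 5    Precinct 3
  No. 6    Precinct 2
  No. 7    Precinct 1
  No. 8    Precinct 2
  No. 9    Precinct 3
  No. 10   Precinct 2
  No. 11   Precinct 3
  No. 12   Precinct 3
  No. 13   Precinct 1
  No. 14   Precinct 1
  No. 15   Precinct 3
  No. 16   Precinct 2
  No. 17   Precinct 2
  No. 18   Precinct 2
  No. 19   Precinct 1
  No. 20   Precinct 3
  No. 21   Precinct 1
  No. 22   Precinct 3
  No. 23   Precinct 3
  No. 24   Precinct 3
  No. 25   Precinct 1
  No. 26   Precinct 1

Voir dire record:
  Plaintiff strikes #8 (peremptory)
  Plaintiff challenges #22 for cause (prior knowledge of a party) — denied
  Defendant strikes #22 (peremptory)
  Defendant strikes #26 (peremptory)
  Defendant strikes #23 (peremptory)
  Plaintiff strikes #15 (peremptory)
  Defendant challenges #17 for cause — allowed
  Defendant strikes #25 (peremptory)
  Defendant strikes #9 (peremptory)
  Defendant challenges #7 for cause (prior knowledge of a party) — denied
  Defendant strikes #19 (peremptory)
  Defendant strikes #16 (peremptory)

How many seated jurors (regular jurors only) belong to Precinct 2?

2

Removed: #8, #9, #15, #16, #17, #19, #22, #23, #25, #26.
Seated jurors 1–8: #1, #2, #3, #4, #5, #6, #7, #10 (alternates #11, #12, #13 not counted).
Of those, in Precinct 2: #6, #10 → 2.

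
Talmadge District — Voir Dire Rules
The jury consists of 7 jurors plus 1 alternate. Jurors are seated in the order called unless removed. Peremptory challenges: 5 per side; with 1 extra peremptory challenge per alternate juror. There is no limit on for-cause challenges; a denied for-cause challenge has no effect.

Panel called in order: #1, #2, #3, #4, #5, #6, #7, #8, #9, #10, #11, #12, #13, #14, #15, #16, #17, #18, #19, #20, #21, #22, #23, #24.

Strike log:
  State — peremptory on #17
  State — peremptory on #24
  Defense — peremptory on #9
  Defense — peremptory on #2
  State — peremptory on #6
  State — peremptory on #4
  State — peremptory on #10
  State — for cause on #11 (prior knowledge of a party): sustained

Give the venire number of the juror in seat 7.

Removed: #2, #4, #6, #9, #10, #11, #17, #24.
Filling seats in venire order through position 7: #1, #3, #5, #7, #8, #12, #13.
So seat 7 is #13.

13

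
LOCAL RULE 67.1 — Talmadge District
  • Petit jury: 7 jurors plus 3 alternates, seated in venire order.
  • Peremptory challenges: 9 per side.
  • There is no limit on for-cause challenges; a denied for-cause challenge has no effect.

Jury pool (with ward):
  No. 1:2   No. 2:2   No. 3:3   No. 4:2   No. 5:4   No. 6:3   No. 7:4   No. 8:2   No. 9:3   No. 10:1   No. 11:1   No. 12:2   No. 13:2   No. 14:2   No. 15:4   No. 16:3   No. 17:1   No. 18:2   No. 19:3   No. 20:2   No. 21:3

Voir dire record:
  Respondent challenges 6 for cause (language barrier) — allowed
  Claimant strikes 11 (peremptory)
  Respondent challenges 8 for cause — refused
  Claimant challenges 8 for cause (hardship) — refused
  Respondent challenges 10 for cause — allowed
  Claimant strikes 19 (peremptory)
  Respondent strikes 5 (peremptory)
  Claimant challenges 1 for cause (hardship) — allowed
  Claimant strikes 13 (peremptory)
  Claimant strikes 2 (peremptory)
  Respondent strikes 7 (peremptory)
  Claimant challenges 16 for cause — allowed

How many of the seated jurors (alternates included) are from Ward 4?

Removed: #1, #2, #5, #6, #7, #10, #11, #13, #16, #19.
Seated (10 incl. alternates): #3, #4, #8, #9, #12, #14, #15, #17, #18, #20.
Of those, in Ward 4: #15 → 1.

1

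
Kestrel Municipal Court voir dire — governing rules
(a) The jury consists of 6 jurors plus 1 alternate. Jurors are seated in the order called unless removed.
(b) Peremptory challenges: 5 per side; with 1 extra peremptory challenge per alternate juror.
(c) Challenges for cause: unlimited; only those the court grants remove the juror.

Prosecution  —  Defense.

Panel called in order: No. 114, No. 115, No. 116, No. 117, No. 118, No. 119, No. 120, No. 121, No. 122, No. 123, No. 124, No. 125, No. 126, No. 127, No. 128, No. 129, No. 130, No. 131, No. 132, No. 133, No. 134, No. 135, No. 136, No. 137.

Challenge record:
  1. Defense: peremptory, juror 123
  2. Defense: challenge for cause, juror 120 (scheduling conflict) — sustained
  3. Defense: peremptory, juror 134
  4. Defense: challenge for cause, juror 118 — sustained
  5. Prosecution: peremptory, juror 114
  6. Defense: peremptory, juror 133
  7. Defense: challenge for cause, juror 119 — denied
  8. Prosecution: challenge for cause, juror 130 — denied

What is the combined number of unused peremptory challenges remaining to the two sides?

Prosecution allotment: 5 base + 1 × 1 alternate = 6. Defense allotment: 5 base + 1 × 1 alternate = 6.
Prosecution peremptories used: #114 — 1 (the for-cause on #130 doesn't count).
Defense peremptories used: #123, #134, #133 — 3 (for-cause on #120, #118, #119 don't count).
Remaining: (6 − 1) + (6 − 3) = 8.

8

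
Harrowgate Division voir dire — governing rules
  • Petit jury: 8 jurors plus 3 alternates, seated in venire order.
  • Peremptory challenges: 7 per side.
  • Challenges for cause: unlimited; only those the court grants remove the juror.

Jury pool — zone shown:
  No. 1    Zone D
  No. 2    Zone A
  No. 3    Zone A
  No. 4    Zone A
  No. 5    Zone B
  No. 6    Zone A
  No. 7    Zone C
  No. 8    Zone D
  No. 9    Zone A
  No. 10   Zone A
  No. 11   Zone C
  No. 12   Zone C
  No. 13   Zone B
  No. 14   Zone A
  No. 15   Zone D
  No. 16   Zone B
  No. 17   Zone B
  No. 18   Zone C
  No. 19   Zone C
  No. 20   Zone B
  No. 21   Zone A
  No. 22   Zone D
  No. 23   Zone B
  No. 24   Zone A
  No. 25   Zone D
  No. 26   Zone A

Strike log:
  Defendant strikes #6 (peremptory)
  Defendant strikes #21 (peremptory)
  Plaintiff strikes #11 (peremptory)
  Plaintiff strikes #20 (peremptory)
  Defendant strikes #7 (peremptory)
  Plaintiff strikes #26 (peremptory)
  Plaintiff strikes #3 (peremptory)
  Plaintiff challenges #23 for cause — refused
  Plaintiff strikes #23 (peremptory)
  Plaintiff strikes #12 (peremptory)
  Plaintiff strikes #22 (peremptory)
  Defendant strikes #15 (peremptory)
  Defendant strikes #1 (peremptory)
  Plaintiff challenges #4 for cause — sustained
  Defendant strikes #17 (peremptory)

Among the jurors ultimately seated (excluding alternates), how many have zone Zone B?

3

Removed: #1, #3, #4, #6, #7, #11, #12, #15, #17, #20, #21, #22, #23, #26.
Seated jurors 1–8: #2, #5, #8, #9, #10, #13, #14, #16 (alternates #18, #19, #24 not counted).
Of those, in Zone B: #5, #13, #16 → 3.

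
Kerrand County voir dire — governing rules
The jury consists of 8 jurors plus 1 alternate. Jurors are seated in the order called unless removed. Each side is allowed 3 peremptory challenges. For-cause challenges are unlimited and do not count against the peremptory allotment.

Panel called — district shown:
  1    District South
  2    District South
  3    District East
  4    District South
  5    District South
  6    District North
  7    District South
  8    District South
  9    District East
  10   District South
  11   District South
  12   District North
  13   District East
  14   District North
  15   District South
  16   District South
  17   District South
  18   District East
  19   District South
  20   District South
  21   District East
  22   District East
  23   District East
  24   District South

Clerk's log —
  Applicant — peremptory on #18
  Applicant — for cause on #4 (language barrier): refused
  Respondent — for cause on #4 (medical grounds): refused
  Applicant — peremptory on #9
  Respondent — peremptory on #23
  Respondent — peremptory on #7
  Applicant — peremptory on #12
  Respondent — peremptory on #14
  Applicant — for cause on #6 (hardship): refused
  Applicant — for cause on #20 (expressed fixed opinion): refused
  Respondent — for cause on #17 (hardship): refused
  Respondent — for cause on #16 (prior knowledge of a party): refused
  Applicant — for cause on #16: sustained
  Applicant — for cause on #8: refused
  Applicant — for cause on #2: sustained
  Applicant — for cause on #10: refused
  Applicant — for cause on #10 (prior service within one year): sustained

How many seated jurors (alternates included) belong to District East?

2

Removed: #2, #7, #9, #10, #12, #14, #16, #18, #23.
Seated (9 incl. alternates): #1, #3, #4, #5, #6, #8, #11, #13, #15.
Of those, in District East: #3, #13 → 2.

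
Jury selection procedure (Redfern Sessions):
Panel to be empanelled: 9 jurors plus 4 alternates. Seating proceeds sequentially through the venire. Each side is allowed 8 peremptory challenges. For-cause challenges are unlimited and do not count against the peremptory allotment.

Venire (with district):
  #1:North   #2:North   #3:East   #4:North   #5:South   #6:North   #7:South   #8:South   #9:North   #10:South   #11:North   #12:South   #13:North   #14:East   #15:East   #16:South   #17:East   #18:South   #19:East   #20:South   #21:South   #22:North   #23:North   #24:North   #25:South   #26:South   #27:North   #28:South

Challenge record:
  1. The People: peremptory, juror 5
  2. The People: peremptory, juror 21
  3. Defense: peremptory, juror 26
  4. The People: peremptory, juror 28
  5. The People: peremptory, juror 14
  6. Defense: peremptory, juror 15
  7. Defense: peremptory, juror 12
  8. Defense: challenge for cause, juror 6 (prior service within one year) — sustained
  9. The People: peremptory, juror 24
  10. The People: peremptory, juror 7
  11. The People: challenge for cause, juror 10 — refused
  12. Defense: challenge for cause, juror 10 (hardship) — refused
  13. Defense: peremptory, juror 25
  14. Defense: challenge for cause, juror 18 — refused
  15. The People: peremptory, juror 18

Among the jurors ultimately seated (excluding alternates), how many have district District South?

2

Removed: #5, #6, #7, #12, #14, #15, #18, #21, #24, #25, #26, #28.
Seated jurors 1–9: #1, #2, #3, #4, #8, #9, #10, #11, #13 (alternates #16, #17, #19, #20 not counted).
Of those, in District South: #8, #10 → 2.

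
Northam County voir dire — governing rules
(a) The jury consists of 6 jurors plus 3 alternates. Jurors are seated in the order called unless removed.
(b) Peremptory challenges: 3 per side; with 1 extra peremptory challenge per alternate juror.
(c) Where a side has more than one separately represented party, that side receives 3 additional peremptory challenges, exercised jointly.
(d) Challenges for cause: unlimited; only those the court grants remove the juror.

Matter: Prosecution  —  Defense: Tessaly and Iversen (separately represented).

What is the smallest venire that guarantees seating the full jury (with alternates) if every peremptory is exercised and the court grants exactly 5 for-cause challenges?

29

Seats to fill: 6 + 3 alternates = 9.
Peremptories — Prosecution: 3 + 1×3 = 6; Defense: 3 + 1×3 + 3 = 9; total 15.
For-cause removals: 5.
Minimum venire: 9 + 15 + 5 = 29.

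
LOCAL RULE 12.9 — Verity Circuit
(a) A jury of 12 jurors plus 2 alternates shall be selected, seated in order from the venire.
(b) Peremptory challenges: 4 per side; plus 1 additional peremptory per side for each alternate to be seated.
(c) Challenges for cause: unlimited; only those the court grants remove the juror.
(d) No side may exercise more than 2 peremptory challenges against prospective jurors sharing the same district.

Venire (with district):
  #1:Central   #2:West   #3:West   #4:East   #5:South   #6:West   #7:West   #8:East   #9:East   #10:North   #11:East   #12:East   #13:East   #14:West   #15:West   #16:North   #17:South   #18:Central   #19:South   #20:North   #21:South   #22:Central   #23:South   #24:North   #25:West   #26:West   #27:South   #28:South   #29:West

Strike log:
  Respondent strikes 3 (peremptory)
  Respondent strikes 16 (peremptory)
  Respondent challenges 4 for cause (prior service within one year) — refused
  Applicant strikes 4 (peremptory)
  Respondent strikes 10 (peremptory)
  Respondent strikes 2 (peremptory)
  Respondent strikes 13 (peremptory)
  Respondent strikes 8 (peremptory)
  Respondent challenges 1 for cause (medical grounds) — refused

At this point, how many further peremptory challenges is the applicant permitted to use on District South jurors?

2

Applicant peremptories so far: #4 — 1 of 6 used, 5 left overall.
Against District South: none yet — per-district cap 2 leaves 2.
Binding limit: min(5, 2) = 2.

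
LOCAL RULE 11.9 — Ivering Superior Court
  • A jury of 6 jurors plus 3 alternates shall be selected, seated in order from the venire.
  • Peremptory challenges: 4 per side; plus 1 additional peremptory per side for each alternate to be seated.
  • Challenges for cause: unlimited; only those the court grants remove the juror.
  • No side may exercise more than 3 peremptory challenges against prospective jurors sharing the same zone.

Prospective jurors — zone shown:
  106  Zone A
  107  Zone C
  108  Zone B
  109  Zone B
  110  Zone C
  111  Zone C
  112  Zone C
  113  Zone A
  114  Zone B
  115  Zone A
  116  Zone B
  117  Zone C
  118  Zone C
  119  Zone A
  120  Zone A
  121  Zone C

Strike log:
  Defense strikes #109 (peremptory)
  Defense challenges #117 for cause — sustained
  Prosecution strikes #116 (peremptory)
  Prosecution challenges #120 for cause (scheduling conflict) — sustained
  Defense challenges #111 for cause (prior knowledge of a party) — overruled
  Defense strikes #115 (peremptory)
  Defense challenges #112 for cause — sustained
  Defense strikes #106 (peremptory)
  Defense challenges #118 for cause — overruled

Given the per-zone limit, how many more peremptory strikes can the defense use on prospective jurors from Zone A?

1

Defense peremptories so far: #109, #115, #106 — 3 of 7 used, 4 left overall.
Against Zone A: #115, #106 — 2 used; per-zone cap 3 leaves 1.
Binding limit: min(4, 1) = 1.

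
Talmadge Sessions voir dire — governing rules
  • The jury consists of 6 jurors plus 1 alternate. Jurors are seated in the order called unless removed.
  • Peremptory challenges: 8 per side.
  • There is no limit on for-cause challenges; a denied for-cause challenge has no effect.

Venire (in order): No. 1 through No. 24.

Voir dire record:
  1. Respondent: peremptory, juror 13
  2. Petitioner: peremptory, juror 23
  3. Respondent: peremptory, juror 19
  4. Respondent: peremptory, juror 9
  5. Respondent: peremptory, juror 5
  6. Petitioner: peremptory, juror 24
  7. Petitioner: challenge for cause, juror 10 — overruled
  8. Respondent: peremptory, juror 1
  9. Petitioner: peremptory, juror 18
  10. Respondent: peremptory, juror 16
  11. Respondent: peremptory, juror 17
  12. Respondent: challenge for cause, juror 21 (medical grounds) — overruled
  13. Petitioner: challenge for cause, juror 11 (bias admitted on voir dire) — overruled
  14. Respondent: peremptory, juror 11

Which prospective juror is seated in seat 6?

8

Removed: #1, #5, #9, #11, #13, #16, #17, #18, #19, #23, #24. (#10, #21 stay — for-cause denied.)
Seating in order: seats 1–6 → #2, #3, #4, #6, #7, #8; alternates → #10.
So seat 6 is #8.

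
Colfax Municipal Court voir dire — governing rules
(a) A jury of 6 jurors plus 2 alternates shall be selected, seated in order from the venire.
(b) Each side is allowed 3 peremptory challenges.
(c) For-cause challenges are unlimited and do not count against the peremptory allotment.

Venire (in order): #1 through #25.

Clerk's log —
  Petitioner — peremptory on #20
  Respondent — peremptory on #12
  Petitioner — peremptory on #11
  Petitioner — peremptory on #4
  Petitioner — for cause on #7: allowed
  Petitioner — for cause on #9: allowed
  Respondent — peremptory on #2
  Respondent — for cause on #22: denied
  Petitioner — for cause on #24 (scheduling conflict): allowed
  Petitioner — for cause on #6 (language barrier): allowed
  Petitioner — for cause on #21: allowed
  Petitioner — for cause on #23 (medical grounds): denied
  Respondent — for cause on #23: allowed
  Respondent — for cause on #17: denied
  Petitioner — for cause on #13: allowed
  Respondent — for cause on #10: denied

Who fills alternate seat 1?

15

Removed: #2, #4, #6, #7, #9, #11, #12, #13, #20, #21, #23, #24. (#10, #17, #22 stay — for-cause denied.)
Seating in order: seats 1–6 → #1, #3, #5, #8, #10, #14; alternates → #15, #16.
So alternate 1 is #15.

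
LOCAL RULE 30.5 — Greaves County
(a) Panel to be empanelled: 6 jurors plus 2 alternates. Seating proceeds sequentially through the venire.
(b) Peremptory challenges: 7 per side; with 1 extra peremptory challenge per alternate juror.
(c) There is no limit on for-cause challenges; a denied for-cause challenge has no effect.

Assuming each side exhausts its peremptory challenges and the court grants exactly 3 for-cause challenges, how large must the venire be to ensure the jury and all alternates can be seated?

Seats to fill: 6 + 2 alternates = 8.
Peremptories: 7 + 1×2 = 9 per side × 2 sides = 18.
For-cause removals: 3.
Minimum venire: 8 + 18 + 3 = 29.

29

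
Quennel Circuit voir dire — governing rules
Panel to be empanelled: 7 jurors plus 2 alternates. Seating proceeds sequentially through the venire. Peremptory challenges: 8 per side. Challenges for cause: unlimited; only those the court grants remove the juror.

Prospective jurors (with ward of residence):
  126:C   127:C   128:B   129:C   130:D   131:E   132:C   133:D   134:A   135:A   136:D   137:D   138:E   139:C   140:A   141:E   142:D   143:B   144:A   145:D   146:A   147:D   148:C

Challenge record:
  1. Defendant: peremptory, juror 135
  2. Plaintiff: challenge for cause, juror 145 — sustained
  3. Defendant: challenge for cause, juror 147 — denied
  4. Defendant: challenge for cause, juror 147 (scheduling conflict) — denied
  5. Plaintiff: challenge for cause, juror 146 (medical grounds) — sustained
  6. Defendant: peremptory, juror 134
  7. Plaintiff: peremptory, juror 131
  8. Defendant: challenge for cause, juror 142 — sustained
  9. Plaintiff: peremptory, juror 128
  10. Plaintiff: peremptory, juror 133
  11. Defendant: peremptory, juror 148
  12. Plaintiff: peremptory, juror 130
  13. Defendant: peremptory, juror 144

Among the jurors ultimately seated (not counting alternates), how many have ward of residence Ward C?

4

Removed: #128, #130, #131, #133, #134, #135, #142, #144, #145, #146, #148.
Seated jurors 1–7: #126, #127, #129, #132, #136, #137, #138 (alternates #139, #140 not counted).
Of those, in Ward C: #126, #127, #129, #132 → 4.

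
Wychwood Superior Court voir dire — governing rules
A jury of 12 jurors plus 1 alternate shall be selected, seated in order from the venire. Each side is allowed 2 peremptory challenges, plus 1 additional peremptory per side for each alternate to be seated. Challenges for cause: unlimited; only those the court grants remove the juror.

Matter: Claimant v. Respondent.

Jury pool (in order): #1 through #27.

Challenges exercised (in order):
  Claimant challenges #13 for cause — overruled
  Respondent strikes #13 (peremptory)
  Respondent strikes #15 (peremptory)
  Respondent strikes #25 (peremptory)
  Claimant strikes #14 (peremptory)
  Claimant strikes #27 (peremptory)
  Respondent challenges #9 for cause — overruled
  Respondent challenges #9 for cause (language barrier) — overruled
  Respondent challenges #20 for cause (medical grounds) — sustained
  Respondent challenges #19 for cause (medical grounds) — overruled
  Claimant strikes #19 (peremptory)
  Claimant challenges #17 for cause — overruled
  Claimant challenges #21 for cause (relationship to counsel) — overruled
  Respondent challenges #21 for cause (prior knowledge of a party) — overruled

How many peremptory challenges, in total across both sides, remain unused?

Claimant allotment: 2 base + 1 × 1 alternate = 3. Respondent allotment: 2 base + 1 × 1 alternate = 3.
Claimant peremptories used: #14, #27, #19 — 3 (for-cause on #13, #17, #21 don't count).
Respondent peremptories used: #13, #15, #25 — 3 (for-cause on #9, #9, #20, #19, #21 don't count).
Remaining: (3 − 3) + (3 − 3) = 0.

0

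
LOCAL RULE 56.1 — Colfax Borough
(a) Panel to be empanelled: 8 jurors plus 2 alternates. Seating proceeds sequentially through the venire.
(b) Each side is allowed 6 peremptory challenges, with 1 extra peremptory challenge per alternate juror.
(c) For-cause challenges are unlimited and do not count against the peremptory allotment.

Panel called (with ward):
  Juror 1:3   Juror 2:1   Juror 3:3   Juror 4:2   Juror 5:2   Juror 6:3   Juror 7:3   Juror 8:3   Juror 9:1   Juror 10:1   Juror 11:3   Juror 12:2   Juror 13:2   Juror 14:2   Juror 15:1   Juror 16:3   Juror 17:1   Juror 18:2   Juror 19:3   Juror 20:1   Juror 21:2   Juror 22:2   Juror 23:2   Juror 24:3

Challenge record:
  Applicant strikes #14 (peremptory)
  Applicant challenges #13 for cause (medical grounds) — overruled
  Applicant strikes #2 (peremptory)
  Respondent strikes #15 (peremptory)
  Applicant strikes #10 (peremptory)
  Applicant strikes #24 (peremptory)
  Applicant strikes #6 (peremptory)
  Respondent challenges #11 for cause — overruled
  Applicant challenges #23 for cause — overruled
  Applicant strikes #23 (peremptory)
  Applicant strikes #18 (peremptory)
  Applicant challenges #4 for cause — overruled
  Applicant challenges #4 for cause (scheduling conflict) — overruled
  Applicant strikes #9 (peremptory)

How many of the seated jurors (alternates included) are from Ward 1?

0

Removed: #2, #6, #9, #10, #14, #15, #18, #23, #24.
Seated (10 incl. alternates): #1, #3, #4, #5, #7, #8, #11, #12, #13, #16.
None of those are in Ward 1 → 0.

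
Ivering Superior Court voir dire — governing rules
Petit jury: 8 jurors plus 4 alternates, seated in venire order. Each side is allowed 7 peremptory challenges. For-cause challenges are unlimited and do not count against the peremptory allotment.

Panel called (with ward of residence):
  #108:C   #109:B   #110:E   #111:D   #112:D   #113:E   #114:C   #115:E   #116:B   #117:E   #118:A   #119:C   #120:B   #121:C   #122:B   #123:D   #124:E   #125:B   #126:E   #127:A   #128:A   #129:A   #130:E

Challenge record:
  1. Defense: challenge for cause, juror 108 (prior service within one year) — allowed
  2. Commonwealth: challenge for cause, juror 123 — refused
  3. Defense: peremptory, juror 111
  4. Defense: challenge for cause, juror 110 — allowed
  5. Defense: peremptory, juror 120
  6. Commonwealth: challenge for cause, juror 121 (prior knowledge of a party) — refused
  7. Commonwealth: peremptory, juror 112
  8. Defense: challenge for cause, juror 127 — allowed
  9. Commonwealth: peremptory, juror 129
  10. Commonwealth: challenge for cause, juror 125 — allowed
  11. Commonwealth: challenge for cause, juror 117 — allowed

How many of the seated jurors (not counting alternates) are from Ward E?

2

Removed: #108, #110, #111, #112, #117, #120, #125, #127, #129.
Seated jurors 1–8: #109, #113, #114, #115, #116, #118, #119, #121 (alternates #122, #123, #124, #126 not counted).
Of those, in Ward E: #113, #115 → 2.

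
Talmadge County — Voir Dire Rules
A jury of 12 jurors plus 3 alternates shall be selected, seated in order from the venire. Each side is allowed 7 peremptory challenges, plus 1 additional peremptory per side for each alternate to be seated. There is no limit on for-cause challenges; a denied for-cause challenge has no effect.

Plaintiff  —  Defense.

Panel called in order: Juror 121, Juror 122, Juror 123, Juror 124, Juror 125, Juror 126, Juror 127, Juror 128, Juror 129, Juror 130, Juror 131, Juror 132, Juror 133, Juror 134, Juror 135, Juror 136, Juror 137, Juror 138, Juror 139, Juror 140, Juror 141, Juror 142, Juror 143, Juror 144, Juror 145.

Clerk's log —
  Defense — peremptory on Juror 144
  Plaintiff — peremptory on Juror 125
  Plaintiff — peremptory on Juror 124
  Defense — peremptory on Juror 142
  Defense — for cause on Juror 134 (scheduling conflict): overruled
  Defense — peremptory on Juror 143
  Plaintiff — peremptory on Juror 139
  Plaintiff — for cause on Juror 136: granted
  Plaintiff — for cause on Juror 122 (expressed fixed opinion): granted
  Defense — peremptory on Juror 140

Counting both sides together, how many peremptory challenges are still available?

13

Plaintiff allotment: 7 base + 1 × 3 alternates = 10. Defense allotment: 7 base + 1 × 3 alternates = 10.
Plaintiff peremptories used: #125, #124, #139 — 3 (for-cause on #136, #122 don't count).
Defense peremptories used: #144, #142, #143, #140 — 4 (the for-cause on #134 doesn't count).
Remaining: (10 − 3) + (10 − 4) = 13.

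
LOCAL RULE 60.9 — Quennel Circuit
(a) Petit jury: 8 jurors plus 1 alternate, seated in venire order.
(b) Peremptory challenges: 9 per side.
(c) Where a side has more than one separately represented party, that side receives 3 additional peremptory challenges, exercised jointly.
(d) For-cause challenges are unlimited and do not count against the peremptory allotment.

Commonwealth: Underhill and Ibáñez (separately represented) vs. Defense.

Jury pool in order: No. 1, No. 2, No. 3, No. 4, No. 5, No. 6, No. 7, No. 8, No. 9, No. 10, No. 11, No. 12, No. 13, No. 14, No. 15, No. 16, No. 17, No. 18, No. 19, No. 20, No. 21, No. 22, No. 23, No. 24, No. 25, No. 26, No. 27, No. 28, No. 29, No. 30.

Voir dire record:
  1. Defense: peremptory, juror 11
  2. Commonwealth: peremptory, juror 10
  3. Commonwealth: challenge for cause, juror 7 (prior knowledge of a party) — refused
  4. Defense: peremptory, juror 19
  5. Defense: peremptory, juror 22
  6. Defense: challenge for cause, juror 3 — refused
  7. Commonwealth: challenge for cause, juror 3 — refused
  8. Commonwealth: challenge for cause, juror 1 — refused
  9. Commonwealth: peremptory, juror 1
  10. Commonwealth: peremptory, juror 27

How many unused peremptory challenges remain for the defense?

6

Defense allotment: 9.
Defense peremptories used: #11, #19, #22 — 3 (the for-cause on #3 doesn't count).
Remaining: 9 − 3 = 6.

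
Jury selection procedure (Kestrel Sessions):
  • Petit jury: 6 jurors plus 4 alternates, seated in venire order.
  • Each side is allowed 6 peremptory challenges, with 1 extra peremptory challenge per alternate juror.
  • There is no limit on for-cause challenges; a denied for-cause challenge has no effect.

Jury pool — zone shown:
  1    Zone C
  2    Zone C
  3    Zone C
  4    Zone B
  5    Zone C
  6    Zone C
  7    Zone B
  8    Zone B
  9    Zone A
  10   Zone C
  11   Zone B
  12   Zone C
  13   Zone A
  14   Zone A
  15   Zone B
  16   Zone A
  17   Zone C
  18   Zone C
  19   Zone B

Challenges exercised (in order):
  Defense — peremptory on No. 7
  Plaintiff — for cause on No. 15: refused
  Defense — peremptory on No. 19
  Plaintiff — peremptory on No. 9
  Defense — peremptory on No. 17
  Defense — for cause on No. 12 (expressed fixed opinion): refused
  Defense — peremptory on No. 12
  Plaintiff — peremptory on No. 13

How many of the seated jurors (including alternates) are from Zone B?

Removed: #7, #9, #12, #13, #17, #19.
Seated (10 incl. alternates): #1, #2, #3, #4, #5, #6, #8, #10, #11, #14.
Of those, in Zone B: #4, #8, #11 → 3.

3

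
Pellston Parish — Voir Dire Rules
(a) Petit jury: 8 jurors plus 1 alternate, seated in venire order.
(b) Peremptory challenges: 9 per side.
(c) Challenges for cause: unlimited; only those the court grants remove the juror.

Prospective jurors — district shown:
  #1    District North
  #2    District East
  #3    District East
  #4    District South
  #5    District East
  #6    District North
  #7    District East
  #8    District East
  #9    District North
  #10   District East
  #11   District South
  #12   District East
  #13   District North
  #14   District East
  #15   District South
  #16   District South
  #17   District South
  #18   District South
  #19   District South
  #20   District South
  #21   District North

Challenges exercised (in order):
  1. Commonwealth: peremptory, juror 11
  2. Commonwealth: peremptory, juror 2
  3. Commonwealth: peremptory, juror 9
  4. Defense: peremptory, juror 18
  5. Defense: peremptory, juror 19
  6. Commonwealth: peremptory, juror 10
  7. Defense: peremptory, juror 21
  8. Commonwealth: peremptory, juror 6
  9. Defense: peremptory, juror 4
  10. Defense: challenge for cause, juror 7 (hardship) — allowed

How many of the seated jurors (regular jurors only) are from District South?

Removed: #2, #4, #6, #7, #9, #10, #11, #18, #19, #21.
Seated jurors 1–8: #1, #3, #5, #8, #12, #13, #14, #15 (alternates #16 not counted).
Of those, in District South: #15 → 1.

1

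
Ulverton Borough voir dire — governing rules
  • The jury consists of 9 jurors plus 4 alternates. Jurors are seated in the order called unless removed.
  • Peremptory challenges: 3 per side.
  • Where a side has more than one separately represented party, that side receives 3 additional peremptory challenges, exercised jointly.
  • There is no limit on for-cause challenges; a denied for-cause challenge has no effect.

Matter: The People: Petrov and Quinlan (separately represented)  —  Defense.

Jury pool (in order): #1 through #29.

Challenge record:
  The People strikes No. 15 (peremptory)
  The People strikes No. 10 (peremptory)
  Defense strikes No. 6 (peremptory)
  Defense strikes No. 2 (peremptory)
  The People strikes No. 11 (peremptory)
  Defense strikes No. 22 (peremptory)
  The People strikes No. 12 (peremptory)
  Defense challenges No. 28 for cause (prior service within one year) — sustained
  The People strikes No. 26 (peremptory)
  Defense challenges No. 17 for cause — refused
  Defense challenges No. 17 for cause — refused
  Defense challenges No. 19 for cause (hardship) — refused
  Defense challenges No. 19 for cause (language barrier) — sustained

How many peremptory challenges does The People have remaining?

1

The People allotment: 3 base + 3 multi-party = 6.
The People peremptories used: #15, #10, #11, #12, #26 — 5.
Remaining: 6 − 5 = 1.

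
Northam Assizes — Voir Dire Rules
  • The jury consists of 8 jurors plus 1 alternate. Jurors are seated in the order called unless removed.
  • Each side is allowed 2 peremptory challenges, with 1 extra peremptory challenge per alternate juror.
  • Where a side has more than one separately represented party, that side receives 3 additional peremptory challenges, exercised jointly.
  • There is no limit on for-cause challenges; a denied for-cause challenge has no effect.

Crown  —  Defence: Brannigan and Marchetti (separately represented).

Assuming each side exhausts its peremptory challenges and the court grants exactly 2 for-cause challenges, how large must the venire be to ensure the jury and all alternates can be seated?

Seats to fill: 8 + 1 alternates = 9.
Peremptories — Crown: 2 + 1×1 = 3; Defence: 2 + 1×1 + 3 = 6; total 9.
For-cause removals: 2.
Minimum venire: 9 + 9 + 2 = 20.

20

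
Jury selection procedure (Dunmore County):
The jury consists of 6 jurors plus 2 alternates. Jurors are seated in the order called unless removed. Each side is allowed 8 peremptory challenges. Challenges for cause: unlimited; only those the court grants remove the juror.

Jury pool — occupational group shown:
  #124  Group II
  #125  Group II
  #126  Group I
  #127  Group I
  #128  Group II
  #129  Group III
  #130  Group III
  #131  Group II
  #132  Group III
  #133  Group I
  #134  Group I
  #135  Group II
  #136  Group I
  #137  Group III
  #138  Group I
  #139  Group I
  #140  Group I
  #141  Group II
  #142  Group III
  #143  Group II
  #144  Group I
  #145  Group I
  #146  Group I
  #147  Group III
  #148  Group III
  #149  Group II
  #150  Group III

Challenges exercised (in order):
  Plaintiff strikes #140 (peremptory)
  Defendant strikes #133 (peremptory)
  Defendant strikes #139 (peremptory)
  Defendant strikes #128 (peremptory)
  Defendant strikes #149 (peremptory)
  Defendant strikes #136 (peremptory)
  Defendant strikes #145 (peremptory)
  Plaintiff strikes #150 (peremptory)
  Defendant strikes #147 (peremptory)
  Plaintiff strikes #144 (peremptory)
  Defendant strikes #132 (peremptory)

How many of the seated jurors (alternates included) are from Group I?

3

Removed: #128, #132, #133, #136, #139, #140, #144, #145, #147, #149, #150.
Seated (8 incl. alternates): #124, #125, #126, #127, #129, #130, #131, #134.
Of those, in Group I: #126, #127, #134 → 3.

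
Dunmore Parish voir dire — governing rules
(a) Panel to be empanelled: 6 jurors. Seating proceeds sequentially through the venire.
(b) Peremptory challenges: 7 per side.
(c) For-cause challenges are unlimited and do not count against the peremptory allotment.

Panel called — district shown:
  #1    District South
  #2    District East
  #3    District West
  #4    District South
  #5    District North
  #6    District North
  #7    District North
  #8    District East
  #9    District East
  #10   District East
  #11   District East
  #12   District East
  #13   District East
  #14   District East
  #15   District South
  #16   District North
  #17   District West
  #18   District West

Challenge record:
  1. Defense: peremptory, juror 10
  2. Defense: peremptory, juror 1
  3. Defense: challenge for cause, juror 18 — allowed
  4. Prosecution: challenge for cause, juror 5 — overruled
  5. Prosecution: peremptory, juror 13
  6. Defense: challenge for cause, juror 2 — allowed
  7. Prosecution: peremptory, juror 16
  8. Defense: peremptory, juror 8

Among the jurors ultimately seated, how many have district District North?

3

Removed: #1, #2, #8, #10, #13, #16, #18.
Seated jurors 1–6: #3, #4, #5, #6, #7, #9.
Of those, in District North: #5, #6, #7 → 3.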